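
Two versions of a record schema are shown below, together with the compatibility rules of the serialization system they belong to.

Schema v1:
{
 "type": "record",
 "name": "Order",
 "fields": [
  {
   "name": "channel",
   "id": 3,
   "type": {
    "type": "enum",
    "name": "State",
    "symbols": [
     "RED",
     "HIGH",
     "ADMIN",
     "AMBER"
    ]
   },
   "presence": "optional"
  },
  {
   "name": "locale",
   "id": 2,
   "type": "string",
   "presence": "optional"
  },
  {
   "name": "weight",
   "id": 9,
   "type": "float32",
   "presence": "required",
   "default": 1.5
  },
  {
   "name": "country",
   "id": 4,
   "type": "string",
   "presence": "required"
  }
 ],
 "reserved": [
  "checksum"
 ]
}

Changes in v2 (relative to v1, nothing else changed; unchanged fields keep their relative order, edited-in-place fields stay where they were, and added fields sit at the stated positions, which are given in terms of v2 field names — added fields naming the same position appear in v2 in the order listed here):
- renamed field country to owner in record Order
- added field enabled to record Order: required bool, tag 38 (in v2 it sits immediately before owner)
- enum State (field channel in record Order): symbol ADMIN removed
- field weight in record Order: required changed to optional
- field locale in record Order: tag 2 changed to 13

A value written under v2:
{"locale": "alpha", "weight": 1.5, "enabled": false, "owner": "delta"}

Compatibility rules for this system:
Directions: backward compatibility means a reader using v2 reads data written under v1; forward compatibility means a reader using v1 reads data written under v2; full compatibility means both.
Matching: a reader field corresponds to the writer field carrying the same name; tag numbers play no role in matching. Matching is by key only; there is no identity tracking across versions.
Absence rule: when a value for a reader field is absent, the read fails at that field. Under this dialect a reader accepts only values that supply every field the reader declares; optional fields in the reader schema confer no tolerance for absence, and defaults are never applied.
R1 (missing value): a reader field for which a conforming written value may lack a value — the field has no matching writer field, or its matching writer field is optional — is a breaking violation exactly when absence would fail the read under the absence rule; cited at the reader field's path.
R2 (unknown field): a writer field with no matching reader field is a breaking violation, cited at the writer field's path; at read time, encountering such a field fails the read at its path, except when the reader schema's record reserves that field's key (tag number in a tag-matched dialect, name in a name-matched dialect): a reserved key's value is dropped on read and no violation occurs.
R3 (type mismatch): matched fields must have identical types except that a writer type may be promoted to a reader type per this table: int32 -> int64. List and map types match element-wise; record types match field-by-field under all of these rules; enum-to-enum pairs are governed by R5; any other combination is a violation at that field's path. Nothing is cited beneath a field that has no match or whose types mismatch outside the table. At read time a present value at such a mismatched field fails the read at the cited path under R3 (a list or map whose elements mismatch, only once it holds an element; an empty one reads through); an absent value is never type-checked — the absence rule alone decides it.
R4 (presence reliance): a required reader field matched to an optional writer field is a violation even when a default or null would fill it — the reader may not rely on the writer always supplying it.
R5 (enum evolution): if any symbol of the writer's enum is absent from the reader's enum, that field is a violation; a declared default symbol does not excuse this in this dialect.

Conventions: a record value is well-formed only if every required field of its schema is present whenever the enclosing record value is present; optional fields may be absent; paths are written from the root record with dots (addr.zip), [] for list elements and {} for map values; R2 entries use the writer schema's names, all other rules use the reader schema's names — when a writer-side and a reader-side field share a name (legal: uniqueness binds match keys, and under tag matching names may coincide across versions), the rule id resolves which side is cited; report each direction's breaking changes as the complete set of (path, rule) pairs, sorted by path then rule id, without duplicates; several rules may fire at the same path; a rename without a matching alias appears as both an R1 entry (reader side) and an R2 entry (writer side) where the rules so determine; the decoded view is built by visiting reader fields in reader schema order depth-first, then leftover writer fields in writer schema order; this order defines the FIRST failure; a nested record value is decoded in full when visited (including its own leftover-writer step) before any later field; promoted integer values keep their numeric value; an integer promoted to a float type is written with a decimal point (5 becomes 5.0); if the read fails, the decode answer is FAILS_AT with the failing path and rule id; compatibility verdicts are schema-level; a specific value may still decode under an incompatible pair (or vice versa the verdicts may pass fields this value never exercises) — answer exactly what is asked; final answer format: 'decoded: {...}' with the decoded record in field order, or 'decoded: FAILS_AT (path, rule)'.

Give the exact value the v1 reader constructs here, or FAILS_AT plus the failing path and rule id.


decoded: FAILS_AT (channel, R1)

each type pair in Order: writer, then reader
decode (reader v1):
  read fails at channel under R1 (no fill)
  => FAILS_AT (channel, R1)
the rest of the Order diff is inert for this question:
  renamed field country to owner in record Order -> shifts the Order verdicts, not this decode
  added field enabled to record Order: required bool, tag 38 (in v2 it sits immediately before owner) -> shifts the Order verdicts, not this decode
  field weight in record Order: required changed to optional -> shifts the Order verdicts, not this decode
  field locale in record Order: tag 2 changed to 13 -> inert under this dialect — no rule fires on Order and the result does not move


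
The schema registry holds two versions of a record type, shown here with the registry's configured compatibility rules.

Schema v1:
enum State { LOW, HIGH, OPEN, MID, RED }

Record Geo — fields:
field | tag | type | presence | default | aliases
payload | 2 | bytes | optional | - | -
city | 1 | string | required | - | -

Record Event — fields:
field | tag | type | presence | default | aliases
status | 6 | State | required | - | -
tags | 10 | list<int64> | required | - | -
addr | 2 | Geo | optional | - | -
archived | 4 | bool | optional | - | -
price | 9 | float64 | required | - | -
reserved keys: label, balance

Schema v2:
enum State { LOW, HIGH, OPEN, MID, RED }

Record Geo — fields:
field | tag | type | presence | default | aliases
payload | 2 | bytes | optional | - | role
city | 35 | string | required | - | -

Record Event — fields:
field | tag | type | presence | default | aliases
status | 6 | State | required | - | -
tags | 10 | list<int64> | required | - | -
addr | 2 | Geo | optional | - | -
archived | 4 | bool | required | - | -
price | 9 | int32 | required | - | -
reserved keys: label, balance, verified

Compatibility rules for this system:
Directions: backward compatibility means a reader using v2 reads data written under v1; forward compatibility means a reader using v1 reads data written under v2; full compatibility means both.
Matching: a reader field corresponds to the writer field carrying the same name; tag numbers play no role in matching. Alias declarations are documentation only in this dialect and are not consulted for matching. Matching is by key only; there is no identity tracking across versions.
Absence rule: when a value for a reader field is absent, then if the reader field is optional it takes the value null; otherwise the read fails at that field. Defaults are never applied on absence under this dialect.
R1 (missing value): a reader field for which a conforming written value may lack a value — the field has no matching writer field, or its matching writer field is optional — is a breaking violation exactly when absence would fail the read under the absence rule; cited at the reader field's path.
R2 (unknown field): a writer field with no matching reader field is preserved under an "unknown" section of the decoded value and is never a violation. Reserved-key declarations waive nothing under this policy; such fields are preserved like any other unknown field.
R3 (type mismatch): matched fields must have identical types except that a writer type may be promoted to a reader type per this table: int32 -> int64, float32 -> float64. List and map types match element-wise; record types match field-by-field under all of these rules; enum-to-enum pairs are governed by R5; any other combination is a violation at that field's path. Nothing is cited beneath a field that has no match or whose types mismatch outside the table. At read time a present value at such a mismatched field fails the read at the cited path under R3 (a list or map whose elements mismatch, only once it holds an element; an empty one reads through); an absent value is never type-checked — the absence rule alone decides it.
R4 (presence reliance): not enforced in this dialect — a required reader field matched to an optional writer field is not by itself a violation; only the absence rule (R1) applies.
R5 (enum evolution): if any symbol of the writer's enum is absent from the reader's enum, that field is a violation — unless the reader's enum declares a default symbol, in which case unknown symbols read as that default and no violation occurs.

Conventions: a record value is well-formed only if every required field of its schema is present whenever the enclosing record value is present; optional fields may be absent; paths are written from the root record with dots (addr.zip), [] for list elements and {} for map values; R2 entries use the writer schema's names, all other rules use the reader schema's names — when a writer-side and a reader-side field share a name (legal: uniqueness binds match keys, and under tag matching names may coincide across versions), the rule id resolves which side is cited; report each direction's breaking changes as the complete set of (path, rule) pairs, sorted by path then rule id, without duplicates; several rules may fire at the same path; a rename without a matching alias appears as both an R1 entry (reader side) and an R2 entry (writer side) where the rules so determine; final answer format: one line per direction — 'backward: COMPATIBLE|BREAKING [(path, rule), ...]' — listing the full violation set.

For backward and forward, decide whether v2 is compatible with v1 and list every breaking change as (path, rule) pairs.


backward: BREAKING [(archived, R1), (price, R3)]; forward: BREAKING [(price, R3)]

the writer's type comes first in each Event pair
backward pass over Event, reader schema v2, writer schema v1:
  State -> State, writer required: status aligns to status
  list<int64> -> list<int64>, writer required: tags aligns to tags
  Geo -> Geo, writer optional: addr aligns to addr
  bool -> bool, writer optional: archived aligns to archived
  float64 -> int32, writer required: price aligns to price
  bytes -> bytes, writer optional: addr.payload aligns to addr.payload
  string -> string, writer required: addr.city aligns to addr.city
  rule R1 violated at archived
  rule R3 violated at price
  => backward verdict for Event: BREAKING, 2 violation(s)
forward pass over Event, reader schema v1, writer schema v2:
  State -> State, writer required: status aligns to status
  list<int64> -> list<int64>, writer required: tags aligns to tags
  Geo -> Geo, writer optional: addr aligns to addr
  bool -> bool, writer required: archived aligns to archived
  int32 -> float64, writer required: price aligns to price
  bytes -> bytes, writer optional: addr.payload aligns to addr.payload
  string -> string, writer required: addr.city aligns to addr.city
  rule R3 violated at price
  => forward verdict for Event: BREAKING, 1 violation(s)


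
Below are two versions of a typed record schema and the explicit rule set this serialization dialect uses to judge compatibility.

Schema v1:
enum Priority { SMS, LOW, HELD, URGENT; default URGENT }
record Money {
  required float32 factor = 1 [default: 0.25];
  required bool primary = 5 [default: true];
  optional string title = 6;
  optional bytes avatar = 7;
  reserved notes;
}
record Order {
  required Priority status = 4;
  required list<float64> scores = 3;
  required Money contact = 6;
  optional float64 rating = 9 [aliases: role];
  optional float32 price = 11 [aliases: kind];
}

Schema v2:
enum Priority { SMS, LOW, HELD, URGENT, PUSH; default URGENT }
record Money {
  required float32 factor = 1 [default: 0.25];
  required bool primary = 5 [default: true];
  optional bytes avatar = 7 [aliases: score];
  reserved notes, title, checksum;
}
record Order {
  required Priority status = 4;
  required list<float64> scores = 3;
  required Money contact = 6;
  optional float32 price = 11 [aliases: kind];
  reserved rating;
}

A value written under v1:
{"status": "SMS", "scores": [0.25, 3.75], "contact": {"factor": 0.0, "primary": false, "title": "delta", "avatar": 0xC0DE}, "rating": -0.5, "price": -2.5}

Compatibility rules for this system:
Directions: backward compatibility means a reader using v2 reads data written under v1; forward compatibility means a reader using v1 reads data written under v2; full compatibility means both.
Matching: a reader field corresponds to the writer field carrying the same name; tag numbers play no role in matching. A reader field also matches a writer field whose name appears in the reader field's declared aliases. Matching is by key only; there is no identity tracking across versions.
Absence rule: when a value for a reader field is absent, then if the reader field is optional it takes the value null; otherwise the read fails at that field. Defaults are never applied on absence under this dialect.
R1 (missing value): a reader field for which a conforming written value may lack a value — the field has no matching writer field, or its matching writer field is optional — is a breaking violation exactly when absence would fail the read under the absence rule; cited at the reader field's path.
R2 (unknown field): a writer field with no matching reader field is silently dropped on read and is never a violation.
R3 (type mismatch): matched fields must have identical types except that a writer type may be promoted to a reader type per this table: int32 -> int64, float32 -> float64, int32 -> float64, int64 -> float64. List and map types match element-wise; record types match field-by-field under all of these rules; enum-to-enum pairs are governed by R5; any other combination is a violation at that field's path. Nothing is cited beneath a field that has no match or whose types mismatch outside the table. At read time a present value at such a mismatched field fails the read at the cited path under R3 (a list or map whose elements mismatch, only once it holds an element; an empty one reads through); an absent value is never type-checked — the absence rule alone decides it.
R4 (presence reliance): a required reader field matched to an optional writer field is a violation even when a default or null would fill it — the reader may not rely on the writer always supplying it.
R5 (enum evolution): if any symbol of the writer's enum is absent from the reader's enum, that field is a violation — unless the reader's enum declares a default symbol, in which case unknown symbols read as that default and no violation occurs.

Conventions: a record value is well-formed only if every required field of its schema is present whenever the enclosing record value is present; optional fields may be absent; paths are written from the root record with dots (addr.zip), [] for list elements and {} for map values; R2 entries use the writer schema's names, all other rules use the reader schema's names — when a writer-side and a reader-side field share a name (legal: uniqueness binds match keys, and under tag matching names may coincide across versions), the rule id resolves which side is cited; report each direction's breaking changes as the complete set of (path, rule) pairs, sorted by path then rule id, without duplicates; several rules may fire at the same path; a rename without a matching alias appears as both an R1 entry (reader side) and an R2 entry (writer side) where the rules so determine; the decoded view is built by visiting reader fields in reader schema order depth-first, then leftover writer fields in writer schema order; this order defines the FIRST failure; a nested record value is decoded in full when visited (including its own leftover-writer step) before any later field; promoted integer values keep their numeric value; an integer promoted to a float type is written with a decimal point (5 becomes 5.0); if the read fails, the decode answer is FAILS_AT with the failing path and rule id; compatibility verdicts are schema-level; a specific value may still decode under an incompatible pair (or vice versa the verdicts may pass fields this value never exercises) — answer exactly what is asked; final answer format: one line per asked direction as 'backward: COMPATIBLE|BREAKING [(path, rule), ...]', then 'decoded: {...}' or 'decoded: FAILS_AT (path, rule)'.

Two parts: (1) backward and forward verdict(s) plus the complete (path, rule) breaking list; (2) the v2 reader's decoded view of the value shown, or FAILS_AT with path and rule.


backward: COMPATIBLE []; forward: COMPATIBLE []; decoded: {"status": "SMS", "scores": [0.25, 3.75], "contact": {"factor": 0.0, "primary": false, "avatar": 0xC0DE}, "price": -2.5}

arrows below run writer -> reader for Order
backward for Order (reader v2, writer v1):
  writer required, Priority -> Priority: reader status maps from writer status
  writer required, list<float64> -> list<float64>: reader scores maps from writer scores
  writer required, Money -> Money: reader contact maps from writer contact
  writer optional, float32 -> float32: reader price maps from writer price
  writer field rating has no reader counterpart
  writer required, float32 -> float32: reader contact.factor maps from writer contact.factor
  writer required, bool -> bool: reader contact.primary maps from writer contact.primary
  writer optional, bytes -> bytes: reader contact.avatar maps from writer contact.avatar
  writer field contact.title has no reader counterpart
  nothing fires on Order: backward is COMPATIBLE
forward for Order (reader v1, writer v2):
  writer required, Priority -> Priority: reader status maps from writer status
  writer required, list<float64> -> list<float64>: reader scores maps from writer scores
  writer required, Money -> Money: reader contact maps from writer contact
  rating: no writer match
  writer optional, float32 -> float32: reader price maps from writer price
  writer required, float32 -> float32: reader contact.factor maps from writer contact.factor
  writer required, bool -> bool: reader contact.primary maps from writer contact.primary
  contact.title: no writer match
  writer optional, bytes -> bytes: reader contact.avatar maps from writer contact.avatar
  nothing fires on Order: forward is COMPATIBLE
decode (reader v2):
  status := "SMS"
  scores := [0.25, 3.75]
  contact.factor := 0.0
  contact.primary := false
  contact.avatar := 0xC0DE
  writer contact.title: unmatched, discarded
  price := -2.5
  writer rating: unmatched, discarded
  => decoded: {"status": "SMS", "scores": [0.25, 3.75], "contact": {"factor": 0.0, "primary": false, "avatar": 0xC0DE}, "price": -2.5}


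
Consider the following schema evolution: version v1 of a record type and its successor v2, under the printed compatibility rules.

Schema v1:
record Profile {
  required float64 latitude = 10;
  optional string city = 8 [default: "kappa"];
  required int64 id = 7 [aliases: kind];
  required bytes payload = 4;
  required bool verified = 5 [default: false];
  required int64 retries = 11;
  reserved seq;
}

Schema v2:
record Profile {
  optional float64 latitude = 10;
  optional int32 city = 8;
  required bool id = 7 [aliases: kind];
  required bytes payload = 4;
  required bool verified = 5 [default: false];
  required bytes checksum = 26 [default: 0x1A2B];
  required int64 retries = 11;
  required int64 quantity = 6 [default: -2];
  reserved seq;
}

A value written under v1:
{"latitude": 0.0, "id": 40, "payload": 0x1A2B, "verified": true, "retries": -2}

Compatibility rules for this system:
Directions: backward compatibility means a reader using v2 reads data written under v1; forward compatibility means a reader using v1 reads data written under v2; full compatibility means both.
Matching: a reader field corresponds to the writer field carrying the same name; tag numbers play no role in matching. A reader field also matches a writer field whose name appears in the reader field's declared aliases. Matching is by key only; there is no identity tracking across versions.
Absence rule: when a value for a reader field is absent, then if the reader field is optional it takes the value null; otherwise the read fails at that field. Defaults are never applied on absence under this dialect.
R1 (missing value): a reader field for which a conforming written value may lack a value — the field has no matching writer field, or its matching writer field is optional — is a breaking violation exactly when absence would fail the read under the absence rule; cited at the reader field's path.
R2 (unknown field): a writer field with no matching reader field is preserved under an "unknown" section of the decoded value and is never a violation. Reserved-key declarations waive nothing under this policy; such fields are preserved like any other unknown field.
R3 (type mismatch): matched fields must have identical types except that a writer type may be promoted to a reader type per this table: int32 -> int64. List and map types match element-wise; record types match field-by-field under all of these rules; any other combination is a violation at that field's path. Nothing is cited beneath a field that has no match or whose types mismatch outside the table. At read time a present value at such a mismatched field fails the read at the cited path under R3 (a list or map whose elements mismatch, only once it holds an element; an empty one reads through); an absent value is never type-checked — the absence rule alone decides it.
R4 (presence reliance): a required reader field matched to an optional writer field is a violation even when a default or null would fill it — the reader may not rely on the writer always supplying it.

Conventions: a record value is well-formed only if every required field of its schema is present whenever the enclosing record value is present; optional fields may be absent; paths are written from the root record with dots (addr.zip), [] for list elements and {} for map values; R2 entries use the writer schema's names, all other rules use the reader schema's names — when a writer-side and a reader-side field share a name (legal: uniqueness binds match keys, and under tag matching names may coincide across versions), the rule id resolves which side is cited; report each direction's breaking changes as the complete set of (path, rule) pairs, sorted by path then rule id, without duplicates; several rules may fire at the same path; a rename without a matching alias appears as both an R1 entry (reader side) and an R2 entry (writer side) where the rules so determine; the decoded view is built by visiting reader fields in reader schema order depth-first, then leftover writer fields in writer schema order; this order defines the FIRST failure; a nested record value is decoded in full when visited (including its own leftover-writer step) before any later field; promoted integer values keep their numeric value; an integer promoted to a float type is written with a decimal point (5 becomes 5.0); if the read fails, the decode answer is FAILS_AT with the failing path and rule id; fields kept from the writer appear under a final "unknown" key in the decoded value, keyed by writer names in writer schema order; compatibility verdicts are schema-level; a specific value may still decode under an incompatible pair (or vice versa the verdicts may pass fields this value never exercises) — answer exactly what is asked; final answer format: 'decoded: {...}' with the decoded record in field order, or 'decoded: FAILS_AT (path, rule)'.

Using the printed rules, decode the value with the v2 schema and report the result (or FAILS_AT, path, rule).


in Profile below, arrows point writer -> reader
decoding the Profile value with the v2 reader:
  latitude := 0.0
  city := null (absent, optional -> null)
  read fails at id under R3
  => FAILS_AT (id, R3)
the rest of the Profile diff is inert for this question:
  added field quantity to record Profile: required int64, tag 6, default -2 (in v2 it sits last) -> shifts the Profile verdicts, not this decode
  field city in record Profile: type string changed to int32 (its default is dropped) -> shifts the Profile verdicts, not this decode
  added field checksum to record Profile: required bytes, tag 26, default 0x1A2B (in v2 it sits immediately before retries) -> shifts the Profile verdicts, not this decode
  field latitude in record Profile: required changed to optional -> shifts the Profile verdicts, not this decode

decoded: FAILS_AT (id, R3)


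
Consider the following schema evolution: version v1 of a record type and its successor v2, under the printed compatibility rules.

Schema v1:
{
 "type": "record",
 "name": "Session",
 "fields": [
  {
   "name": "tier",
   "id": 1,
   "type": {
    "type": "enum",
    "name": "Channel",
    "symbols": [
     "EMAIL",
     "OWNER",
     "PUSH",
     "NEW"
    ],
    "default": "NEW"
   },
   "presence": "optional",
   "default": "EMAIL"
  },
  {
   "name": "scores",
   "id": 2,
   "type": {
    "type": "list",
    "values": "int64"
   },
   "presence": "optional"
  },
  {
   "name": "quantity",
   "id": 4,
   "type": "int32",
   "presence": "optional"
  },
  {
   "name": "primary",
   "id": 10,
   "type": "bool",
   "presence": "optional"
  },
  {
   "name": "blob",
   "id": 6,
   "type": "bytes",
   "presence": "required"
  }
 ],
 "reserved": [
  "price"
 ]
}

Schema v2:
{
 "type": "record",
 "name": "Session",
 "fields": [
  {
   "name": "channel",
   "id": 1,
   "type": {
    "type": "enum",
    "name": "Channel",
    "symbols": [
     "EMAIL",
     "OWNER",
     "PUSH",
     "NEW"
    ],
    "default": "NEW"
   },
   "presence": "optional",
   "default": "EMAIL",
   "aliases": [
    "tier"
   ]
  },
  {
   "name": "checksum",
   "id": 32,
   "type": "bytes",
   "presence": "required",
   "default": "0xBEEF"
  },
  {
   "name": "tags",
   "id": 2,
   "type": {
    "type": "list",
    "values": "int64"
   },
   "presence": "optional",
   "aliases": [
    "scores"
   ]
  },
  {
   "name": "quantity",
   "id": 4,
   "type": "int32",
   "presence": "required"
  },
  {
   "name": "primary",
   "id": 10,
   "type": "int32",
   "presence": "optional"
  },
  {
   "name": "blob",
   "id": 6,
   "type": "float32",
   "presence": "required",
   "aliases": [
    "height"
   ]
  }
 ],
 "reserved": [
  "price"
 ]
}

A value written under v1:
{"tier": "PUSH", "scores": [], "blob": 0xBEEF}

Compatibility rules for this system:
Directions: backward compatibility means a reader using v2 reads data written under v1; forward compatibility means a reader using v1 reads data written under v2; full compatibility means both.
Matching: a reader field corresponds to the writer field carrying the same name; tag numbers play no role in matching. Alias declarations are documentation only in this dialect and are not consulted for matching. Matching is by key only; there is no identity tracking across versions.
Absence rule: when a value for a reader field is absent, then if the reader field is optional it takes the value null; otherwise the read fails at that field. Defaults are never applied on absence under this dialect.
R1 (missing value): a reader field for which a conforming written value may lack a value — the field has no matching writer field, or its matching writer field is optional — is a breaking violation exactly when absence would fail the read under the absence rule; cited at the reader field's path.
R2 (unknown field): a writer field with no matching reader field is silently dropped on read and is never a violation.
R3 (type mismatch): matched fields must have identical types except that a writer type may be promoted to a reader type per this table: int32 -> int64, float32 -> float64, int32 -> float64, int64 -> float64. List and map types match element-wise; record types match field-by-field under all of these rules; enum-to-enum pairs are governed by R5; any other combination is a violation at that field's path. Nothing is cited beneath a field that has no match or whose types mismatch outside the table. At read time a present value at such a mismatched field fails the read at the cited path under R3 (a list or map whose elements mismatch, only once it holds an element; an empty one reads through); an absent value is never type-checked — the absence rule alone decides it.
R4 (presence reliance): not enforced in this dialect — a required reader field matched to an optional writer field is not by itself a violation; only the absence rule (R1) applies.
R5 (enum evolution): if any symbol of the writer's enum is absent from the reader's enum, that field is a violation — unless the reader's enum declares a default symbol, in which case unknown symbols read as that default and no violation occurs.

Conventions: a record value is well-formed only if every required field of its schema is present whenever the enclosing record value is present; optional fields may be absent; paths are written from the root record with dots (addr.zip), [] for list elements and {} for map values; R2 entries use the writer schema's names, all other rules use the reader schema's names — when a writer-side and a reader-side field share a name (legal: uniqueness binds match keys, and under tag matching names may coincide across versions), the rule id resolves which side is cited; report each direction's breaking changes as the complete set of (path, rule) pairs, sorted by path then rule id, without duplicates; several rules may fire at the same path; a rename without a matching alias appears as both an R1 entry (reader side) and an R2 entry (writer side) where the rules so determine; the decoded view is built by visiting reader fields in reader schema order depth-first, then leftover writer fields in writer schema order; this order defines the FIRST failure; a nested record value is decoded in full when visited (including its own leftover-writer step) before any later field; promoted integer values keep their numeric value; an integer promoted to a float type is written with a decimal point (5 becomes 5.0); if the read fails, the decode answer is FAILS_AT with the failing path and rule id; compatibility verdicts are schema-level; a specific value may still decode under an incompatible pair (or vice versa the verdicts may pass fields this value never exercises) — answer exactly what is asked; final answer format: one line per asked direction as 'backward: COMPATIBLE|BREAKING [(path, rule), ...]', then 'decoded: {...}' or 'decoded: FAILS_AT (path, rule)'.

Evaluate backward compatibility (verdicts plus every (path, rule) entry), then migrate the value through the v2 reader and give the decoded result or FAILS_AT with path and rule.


backward: BREAKING [(blob, R3), (checksum, R1), (primary, R3), (quantity, R1)]; decoded: FAILS_AT (checksum, R1)

each type pair in Session: writer, then reader
backward pass over Session, reader schema v2, writer schema v1:
  no writer field matches reader channel
  no writer field matches reader checksum
  no writer field matches reader tags
  writer optional, int32 -> int32: reader quantity maps from writer quantity
  writer optional, bool -> int32: reader primary maps from writer primary
  writer required, bytes -> float32: reader blob maps from writer blob
  leftover writer field: tier
  leftover writer field: scores
  violation R3 at blob
  violation R1 at checksum
  violation R3 at primary
  violation R1 at quantity
  backward on Session therefore BREAKING (4)
decode (reader v2):
  channel := null (missing; optional => null)
  read fails at checksum under R1 (no fill)
  => FAILS_AT (checksum, R1)
diffs on Session not affecting the asked answer:
  renamed field tier to channel in record Session (alias tier declared on the renamed field) -> fires no rule on Session, leaving the asked answer as it is
  renamed field scores to tags in record Session (alias scores declared on the renamed field) -> fires no rule on Session, leaving the asked answer as it is


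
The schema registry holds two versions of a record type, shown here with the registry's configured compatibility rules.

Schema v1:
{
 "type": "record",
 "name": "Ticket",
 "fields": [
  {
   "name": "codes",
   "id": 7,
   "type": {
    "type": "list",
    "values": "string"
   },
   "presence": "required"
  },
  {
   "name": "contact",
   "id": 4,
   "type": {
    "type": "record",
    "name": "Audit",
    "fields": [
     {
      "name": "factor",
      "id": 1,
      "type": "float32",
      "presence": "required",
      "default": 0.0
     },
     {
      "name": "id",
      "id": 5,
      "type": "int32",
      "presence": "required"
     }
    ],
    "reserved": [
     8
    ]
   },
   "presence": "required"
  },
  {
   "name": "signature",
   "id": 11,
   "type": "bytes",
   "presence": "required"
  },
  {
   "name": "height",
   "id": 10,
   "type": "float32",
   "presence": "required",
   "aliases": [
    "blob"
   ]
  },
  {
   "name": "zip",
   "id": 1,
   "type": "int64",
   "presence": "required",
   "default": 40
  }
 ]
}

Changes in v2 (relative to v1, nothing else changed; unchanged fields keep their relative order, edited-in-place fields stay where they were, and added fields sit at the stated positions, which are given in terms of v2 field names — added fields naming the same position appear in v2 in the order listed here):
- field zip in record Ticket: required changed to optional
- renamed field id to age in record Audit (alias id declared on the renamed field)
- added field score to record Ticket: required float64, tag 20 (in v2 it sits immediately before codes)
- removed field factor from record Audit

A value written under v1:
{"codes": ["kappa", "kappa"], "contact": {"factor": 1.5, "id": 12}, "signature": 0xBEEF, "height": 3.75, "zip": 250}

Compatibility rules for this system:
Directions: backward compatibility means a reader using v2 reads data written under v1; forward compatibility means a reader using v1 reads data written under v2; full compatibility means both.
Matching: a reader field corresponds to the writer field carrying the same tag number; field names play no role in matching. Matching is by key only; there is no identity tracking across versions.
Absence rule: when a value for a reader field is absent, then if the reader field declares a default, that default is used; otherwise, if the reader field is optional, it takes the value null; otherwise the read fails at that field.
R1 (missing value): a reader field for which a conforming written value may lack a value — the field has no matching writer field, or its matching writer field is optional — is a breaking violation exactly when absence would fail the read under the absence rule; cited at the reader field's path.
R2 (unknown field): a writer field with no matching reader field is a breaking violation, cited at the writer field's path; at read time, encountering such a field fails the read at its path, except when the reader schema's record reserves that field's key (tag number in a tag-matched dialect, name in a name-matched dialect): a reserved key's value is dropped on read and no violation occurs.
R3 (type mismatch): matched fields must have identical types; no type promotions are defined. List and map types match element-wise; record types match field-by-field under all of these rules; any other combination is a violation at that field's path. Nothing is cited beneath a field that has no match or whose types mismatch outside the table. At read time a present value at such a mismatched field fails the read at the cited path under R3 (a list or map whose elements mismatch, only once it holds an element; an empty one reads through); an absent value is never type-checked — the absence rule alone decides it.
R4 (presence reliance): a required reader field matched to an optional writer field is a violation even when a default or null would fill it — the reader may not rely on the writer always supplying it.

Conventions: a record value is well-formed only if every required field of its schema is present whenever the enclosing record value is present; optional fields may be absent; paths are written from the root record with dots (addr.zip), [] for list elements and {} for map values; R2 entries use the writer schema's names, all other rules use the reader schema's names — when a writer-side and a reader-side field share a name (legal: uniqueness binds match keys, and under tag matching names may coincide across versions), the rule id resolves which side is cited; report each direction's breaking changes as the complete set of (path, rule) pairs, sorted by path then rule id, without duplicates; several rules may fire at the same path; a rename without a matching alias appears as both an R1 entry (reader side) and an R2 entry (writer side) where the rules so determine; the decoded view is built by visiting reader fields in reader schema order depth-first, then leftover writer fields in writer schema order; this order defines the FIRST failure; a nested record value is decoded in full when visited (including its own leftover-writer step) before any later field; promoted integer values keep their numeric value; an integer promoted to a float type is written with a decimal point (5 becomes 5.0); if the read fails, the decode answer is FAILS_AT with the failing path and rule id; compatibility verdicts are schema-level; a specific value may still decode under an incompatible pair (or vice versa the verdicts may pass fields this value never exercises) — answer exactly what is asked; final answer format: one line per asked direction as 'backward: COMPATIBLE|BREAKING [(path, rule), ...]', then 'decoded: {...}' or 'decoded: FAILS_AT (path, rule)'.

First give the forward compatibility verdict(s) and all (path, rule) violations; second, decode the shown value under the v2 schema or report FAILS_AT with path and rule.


in Ticket below, arrows point writer -> reader
forward analysis of Ticket with v1 as reader and v2 as writer:
  writer required, list<string> -> list<string>: reader codes maps from writer codes
  writer required, Audit -> Audit: reader contact maps from writer contact
  writer required, bytes -> bytes: reader signature maps from writer signature
  writer required, float32 -> float32: reader height maps from writer height
  writer optional, int64 -> int64: reader zip maps from writer zip
  score (writer side), unknown to reader
  contact.factor: no writer-side match
  writer required, int32 -> int32: reader contact.id maps from writer contact.age
  breaking: (score, R2)
  breaking: (zip, R4)
  forward on Ticket therefore BREAKING (2)
decode walk for Ticket under reader schema v2:
  read fails at score under R1 (no fill)
  => FAILS_AT (score, R1)
the rest of the Ticket diff is inert for this question:
  renamed field id to age in record Audit (alias id declared on the renamed field) -> inert for the asked Ticket verdict: nothing fires
  removed field factor from record Audit -> matters only for Ticket's backward compatibility — outside the asked direction

forward: BREAKING [(score, R2), (zip, R4)]; decoded: FAILS_AT (score, R1)


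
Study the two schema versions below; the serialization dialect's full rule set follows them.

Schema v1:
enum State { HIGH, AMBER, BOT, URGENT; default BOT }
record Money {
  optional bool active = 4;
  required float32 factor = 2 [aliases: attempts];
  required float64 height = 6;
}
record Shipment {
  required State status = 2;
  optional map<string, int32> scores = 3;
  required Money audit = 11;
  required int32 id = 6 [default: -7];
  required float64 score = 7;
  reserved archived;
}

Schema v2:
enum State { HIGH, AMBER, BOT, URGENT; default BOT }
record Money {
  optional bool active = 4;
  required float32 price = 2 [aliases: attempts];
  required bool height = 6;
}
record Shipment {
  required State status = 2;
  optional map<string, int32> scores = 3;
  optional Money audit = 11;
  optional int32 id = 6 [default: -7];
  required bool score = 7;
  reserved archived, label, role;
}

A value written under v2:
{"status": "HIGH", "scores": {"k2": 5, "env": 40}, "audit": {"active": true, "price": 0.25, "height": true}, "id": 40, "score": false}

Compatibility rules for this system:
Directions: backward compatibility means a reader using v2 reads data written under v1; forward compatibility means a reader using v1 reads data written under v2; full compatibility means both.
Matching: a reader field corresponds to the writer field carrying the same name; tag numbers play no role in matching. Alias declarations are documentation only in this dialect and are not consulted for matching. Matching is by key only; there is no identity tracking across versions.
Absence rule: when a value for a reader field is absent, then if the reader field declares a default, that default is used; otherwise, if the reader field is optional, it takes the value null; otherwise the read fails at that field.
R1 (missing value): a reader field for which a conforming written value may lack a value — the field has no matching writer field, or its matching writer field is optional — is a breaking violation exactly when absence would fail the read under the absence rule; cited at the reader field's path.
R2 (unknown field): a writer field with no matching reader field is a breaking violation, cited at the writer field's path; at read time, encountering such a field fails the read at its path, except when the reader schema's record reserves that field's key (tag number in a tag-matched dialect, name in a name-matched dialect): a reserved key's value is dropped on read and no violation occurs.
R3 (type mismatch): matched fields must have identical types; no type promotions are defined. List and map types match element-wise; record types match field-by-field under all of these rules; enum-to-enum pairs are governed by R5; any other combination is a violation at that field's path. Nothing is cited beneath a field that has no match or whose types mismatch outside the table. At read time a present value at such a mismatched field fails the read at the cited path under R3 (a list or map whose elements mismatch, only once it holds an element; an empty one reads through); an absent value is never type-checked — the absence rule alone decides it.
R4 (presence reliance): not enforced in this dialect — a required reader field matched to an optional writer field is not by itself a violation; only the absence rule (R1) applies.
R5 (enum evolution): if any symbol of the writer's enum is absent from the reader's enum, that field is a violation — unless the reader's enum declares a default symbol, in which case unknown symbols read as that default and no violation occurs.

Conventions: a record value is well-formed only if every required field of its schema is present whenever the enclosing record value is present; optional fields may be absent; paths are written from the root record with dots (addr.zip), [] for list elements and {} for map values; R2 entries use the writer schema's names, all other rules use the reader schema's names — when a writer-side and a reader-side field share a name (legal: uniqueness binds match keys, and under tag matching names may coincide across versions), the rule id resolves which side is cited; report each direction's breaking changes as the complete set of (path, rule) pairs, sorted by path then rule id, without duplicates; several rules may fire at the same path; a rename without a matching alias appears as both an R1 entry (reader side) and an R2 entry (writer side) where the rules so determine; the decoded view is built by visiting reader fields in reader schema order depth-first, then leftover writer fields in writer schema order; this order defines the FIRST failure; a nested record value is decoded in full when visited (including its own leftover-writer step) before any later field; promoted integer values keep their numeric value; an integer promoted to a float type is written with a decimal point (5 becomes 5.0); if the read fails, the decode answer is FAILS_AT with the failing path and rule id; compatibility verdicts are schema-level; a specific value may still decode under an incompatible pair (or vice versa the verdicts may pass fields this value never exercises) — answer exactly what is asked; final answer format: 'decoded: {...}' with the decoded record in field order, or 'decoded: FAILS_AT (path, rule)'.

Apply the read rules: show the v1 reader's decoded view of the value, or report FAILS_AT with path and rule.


arrows below run writer -> reader for Shipment
decode walk for Shipment under reader schema v1:
  status := "HIGH"
  scores := {"k2": 5, "env": 40}
  audit.active := true
  read fails at audit.factor under R1 (no fill)
  => FAILS_AT (audit.factor, R1)
checking off the Shipment differences that do not matter here:
  field id in record Shipment: required changed to optional -> no rule fires on it and the decoded Shipment view is identical with or without it
  field score in record Shipment: type float64 changed to bool -> changes Shipment's schema-level verdicts only — the decode of this value is the same
  field height in record Money: type float64 changed to bool -> changes Shipment's schema-level verdicts only — the decode of this value is the same

decoded: FAILS_AT (audit.factor, R1)
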